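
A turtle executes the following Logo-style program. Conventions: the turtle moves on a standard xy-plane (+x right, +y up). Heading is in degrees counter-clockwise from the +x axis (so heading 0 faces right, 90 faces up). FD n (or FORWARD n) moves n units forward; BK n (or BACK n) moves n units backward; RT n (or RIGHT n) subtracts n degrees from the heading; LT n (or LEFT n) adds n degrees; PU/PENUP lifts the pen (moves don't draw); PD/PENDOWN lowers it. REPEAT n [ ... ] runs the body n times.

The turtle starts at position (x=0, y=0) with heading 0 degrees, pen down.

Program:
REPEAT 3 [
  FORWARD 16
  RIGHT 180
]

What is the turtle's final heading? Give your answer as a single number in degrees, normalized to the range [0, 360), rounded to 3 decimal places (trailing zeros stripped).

Answer: 180

Derivation:
Executing turtle program step by step:
Start: pos=(0,0), heading=0, pen down
REPEAT 3 [
  -- iteration 1/3 --
  FD 16: (0,0) -> (16,0) [heading=0, draw]
  RT 180: heading 0 -> 180
  -- iteration 2/3 --
  FD 16: (16,0) -> (0,0) [heading=180, draw]
  RT 180: heading 180 -> 0
  -- iteration 3/3 --
  FD 16: (0,0) -> (16,0) [heading=0, draw]
  RT 180: heading 0 -> 180
]
Final: pos=(16,0), heading=180, 3 segment(s) drawn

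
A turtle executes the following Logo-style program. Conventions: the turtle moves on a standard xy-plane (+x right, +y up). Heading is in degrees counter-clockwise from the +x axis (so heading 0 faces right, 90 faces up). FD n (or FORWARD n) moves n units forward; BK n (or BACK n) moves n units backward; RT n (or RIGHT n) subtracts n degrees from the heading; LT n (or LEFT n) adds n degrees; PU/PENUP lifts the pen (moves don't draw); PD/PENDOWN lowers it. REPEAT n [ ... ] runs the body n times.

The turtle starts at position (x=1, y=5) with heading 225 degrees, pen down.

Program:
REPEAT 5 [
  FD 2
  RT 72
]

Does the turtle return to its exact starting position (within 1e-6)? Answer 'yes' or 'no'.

Executing turtle program step by step:
Start: pos=(1,5), heading=225, pen down
REPEAT 5 [
  -- iteration 1/5 --
  FD 2: (1,5) -> (-0.414,3.586) [heading=225, draw]
  RT 72: heading 225 -> 153
  -- iteration 2/5 --
  FD 2: (-0.414,3.586) -> (-2.196,4.494) [heading=153, draw]
  RT 72: heading 153 -> 81
  -- iteration 3/5 --
  FD 2: (-2.196,4.494) -> (-1.883,6.469) [heading=81, draw]
  RT 72: heading 81 -> 9
  -- iteration 4/5 --
  FD 2: (-1.883,6.469) -> (0.092,6.782) [heading=9, draw]
  RT 72: heading 9 -> 297
  -- iteration 5/5 --
  FD 2: (0.092,6.782) -> (1,5) [heading=297, draw]
  RT 72: heading 297 -> 225
]
Final: pos=(1,5), heading=225, 5 segment(s) drawn

Start position: (1, 5)
Final position: (1, 5)
Distance = 0; < 1e-6 -> CLOSED

Answer: yes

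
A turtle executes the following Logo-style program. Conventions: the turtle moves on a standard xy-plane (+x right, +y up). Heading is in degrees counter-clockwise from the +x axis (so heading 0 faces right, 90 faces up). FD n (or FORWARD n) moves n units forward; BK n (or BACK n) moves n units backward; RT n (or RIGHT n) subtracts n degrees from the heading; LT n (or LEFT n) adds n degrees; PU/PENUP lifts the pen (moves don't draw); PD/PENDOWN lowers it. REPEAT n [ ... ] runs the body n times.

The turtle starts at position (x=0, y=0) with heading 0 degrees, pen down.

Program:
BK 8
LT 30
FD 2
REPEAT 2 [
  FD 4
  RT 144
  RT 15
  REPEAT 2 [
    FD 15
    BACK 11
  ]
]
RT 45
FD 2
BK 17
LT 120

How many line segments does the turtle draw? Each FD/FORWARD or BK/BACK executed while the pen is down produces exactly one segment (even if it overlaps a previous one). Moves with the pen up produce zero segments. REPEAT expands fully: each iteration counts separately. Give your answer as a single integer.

Answer: 14

Derivation:
Executing turtle program step by step:
Start: pos=(0,0), heading=0, pen down
BK 8: (0,0) -> (-8,0) [heading=0, draw]
LT 30: heading 0 -> 30
FD 2: (-8,0) -> (-6.268,1) [heading=30, draw]
REPEAT 2 [
  -- iteration 1/2 --
  FD 4: (-6.268,1) -> (-2.804,3) [heading=30, draw]
  RT 144: heading 30 -> 246
  RT 15: heading 246 -> 231
  REPEAT 2 [
    -- iteration 1/2 --
    FD 15: (-2.804,3) -> (-12.244,-8.657) [heading=231, draw]
    BK 11: (-12.244,-8.657) -> (-5.321,-0.109) [heading=231, draw]
    -- iteration 2/2 --
    FD 15: (-5.321,-0.109) -> (-14.761,-11.766) [heading=231, draw]
    BK 11: (-14.761,-11.766) -> (-7.838,-3.217) [heading=231, draw]
  ]
  -- iteration 2/2 --
  FD 4: (-7.838,-3.217) -> (-10.356,-6.326) [heading=231, draw]
  RT 144: heading 231 -> 87
  RT 15: heading 87 -> 72
  REPEAT 2 [
    -- iteration 1/2 --
    FD 15: (-10.356,-6.326) -> (-5.72,7.94) [heading=72, draw]
    BK 11: (-5.72,7.94) -> (-9.12,-2.522) [heading=72, draw]
    -- iteration 2/2 --
    FD 15: (-9.12,-2.522) -> (-4.484,11.744) [heading=72, draw]
    BK 11: (-4.484,11.744) -> (-7.884,1.283) [heading=72, draw]
  ]
]
RT 45: heading 72 -> 27
FD 2: (-7.884,1.283) -> (-6.102,2.191) [heading=27, draw]
BK 17: (-6.102,2.191) -> (-21.249,-5.527) [heading=27, draw]
LT 120: heading 27 -> 147
Final: pos=(-21.249,-5.527), heading=147, 14 segment(s) drawn
Segments drawn: 14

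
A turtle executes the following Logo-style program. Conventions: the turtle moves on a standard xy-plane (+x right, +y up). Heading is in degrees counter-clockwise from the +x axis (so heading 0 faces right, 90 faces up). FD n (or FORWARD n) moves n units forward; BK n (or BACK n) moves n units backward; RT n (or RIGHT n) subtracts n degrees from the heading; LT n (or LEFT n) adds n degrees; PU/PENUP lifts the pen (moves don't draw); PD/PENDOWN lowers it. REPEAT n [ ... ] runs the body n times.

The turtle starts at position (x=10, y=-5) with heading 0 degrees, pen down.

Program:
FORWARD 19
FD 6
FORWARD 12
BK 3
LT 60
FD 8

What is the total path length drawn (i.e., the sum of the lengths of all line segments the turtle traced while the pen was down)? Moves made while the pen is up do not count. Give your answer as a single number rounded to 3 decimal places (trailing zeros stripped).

Executing turtle program step by step:
Start: pos=(10,-5), heading=0, pen down
FD 19: (10,-5) -> (29,-5) [heading=0, draw]
FD 6: (29,-5) -> (35,-5) [heading=0, draw]
FD 12: (35,-5) -> (47,-5) [heading=0, draw]
BK 3: (47,-5) -> (44,-5) [heading=0, draw]
LT 60: heading 0 -> 60
FD 8: (44,-5) -> (48,1.928) [heading=60, draw]
Final: pos=(48,1.928), heading=60, 5 segment(s) drawn

Segment lengths:
  seg 1: (10,-5) -> (29,-5), length = 19
  seg 2: (29,-5) -> (35,-5), length = 6
  seg 3: (35,-5) -> (47,-5), length = 12
  seg 4: (47,-5) -> (44,-5), length = 3
  seg 5: (44,-5) -> (48,1.928), length = 8
Total = 48

Answer: 48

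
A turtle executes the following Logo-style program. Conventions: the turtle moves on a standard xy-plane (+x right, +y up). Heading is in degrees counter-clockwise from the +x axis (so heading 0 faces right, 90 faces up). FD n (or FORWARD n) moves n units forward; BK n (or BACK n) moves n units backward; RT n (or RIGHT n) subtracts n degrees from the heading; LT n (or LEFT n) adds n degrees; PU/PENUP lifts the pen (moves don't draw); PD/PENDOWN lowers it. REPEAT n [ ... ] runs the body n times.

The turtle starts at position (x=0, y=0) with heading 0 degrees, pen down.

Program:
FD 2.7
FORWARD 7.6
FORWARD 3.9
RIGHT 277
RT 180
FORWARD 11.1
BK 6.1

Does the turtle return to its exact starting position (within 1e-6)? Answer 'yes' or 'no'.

Answer: no

Derivation:
Executing turtle program step by step:
Start: pos=(0,0), heading=0, pen down
FD 2.7: (0,0) -> (2.7,0) [heading=0, draw]
FD 7.6: (2.7,0) -> (10.3,0) [heading=0, draw]
FD 3.9: (10.3,0) -> (14.2,0) [heading=0, draw]
RT 277: heading 0 -> 83
RT 180: heading 83 -> 263
FD 11.1: (14.2,0) -> (12.847,-11.017) [heading=263, draw]
BK 6.1: (12.847,-11.017) -> (13.591,-4.963) [heading=263, draw]
Final: pos=(13.591,-4.963), heading=263, 5 segment(s) drawn

Start position: (0, 0)
Final position: (13.591, -4.963)
Distance = 14.468; >= 1e-6 -> NOT closed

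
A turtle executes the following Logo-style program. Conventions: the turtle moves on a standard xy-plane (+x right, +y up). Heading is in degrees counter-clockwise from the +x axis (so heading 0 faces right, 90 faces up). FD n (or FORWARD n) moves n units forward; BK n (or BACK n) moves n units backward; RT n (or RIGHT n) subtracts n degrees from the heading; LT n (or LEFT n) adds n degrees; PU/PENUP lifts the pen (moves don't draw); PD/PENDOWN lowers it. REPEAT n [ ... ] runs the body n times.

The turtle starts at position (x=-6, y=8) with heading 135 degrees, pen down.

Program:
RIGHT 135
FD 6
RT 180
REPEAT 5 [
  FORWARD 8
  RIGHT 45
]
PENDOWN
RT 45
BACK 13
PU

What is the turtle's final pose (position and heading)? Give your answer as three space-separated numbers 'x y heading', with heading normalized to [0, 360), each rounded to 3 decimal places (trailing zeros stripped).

Answer: 0 40.314 270

Derivation:
Executing turtle program step by step:
Start: pos=(-6,8), heading=135, pen down
RT 135: heading 135 -> 0
FD 6: (-6,8) -> (0,8) [heading=0, draw]
RT 180: heading 0 -> 180
REPEAT 5 [
  -- iteration 1/5 --
  FD 8: (0,8) -> (-8,8) [heading=180, draw]
  RT 45: heading 180 -> 135
  -- iteration 2/5 --
  FD 8: (-8,8) -> (-13.657,13.657) [heading=135, draw]
  RT 45: heading 135 -> 90
  -- iteration 3/5 --
  FD 8: (-13.657,13.657) -> (-13.657,21.657) [heading=90, draw]
  RT 45: heading 90 -> 45
  -- iteration 4/5 --
  FD 8: (-13.657,21.657) -> (-8,27.314) [heading=45, draw]
  RT 45: heading 45 -> 0
  -- iteration 5/5 --
  FD 8: (-8,27.314) -> (0,27.314) [heading=0, draw]
  RT 45: heading 0 -> 315
]
PD: pen down
RT 45: heading 315 -> 270
BK 13: (0,27.314) -> (0,40.314) [heading=270, draw]
PU: pen up
Final: pos=(0,40.314), heading=270, 7 segment(s) drawn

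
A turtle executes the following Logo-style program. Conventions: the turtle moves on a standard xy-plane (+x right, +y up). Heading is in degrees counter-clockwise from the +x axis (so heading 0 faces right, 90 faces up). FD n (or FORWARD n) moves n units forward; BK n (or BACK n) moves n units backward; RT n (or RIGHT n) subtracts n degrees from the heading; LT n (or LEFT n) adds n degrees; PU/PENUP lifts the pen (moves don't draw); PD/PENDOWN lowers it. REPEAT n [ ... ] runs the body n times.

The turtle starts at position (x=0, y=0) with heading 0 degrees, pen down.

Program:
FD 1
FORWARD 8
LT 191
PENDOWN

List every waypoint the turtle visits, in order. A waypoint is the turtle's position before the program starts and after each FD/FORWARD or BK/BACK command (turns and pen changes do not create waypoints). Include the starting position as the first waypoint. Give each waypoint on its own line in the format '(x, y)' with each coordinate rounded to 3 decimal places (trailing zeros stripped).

Executing turtle program step by step:
Start: pos=(0,0), heading=0, pen down
FD 1: (0,0) -> (1,0) [heading=0, draw]
FD 8: (1,0) -> (9,0) [heading=0, draw]
LT 191: heading 0 -> 191
PD: pen down
Final: pos=(9,0), heading=191, 2 segment(s) drawn
Waypoints (3 total):
(0, 0)
(1, 0)
(9, 0)

Answer: (0, 0)
(1, 0)
(9, 0)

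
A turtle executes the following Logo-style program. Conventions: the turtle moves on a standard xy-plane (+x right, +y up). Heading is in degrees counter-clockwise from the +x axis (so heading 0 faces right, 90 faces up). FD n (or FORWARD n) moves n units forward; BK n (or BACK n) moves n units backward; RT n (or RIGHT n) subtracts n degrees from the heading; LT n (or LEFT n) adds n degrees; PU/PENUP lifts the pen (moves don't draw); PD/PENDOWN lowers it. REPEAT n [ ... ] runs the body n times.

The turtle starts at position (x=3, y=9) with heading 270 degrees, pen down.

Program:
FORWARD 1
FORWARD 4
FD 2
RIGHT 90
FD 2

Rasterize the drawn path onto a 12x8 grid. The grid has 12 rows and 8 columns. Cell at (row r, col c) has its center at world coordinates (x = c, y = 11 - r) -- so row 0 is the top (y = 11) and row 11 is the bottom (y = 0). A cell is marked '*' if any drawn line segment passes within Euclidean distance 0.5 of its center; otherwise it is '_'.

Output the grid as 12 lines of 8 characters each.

Segment 0: (3,9) -> (3,8)
Segment 1: (3,8) -> (3,4)
Segment 2: (3,4) -> (3,2)
Segment 3: (3,2) -> (1,2)

Answer: ________
________
___*____
___*____
___*____
___*____
___*____
___*____
___*____
_***____
________
________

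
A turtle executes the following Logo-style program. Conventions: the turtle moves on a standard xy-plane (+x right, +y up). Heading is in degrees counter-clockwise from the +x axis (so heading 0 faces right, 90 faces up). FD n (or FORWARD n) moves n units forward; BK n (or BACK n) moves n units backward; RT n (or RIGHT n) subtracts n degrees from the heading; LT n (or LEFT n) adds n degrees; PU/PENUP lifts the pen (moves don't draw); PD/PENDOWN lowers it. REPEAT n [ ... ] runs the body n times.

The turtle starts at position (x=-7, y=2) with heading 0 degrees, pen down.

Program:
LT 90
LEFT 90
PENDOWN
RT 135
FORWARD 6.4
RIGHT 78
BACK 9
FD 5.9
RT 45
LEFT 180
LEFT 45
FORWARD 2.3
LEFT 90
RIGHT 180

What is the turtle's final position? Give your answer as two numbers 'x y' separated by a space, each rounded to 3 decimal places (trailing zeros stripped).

Executing turtle program step by step:
Start: pos=(-7,2), heading=0, pen down
LT 90: heading 0 -> 90
LT 90: heading 90 -> 180
PD: pen down
RT 135: heading 180 -> 45
FD 6.4: (-7,2) -> (-2.475,6.525) [heading=45, draw]
RT 78: heading 45 -> 327
BK 9: (-2.475,6.525) -> (-10.023,11.427) [heading=327, draw]
FD 5.9: (-10.023,11.427) -> (-5.074,8.214) [heading=327, draw]
RT 45: heading 327 -> 282
LT 180: heading 282 -> 102
LT 45: heading 102 -> 147
FD 2.3: (-5.074,8.214) -> (-7.003,9.467) [heading=147, draw]
LT 90: heading 147 -> 237
RT 180: heading 237 -> 57
Final: pos=(-7.003,9.467), heading=57, 4 segment(s) drawn

Answer: -7.003 9.467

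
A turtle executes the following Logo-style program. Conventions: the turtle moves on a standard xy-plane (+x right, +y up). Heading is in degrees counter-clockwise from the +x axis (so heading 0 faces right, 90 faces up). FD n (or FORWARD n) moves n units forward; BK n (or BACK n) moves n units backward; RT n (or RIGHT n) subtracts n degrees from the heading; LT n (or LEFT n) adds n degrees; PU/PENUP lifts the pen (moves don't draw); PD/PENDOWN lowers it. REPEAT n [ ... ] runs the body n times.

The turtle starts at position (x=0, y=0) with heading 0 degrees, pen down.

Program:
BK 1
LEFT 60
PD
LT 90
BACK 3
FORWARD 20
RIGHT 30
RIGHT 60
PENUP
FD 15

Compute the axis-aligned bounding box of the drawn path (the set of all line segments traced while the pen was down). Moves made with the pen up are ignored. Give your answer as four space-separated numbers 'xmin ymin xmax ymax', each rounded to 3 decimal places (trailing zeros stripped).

Answer: -15.722 -1.5 1.598 8.5

Derivation:
Executing turtle program step by step:
Start: pos=(0,0), heading=0, pen down
BK 1: (0,0) -> (-1,0) [heading=0, draw]
LT 60: heading 0 -> 60
PD: pen down
LT 90: heading 60 -> 150
BK 3: (-1,0) -> (1.598,-1.5) [heading=150, draw]
FD 20: (1.598,-1.5) -> (-15.722,8.5) [heading=150, draw]
RT 30: heading 150 -> 120
RT 60: heading 120 -> 60
PU: pen up
FD 15: (-15.722,8.5) -> (-8.222,21.49) [heading=60, move]
Final: pos=(-8.222,21.49), heading=60, 3 segment(s) drawn

Segment endpoints: x in {-15.722, -1, 0, 1.598}, y in {-1.5, 0, 8.5}
xmin=-15.722, ymin=-1.5, xmax=1.598, ymax=8.5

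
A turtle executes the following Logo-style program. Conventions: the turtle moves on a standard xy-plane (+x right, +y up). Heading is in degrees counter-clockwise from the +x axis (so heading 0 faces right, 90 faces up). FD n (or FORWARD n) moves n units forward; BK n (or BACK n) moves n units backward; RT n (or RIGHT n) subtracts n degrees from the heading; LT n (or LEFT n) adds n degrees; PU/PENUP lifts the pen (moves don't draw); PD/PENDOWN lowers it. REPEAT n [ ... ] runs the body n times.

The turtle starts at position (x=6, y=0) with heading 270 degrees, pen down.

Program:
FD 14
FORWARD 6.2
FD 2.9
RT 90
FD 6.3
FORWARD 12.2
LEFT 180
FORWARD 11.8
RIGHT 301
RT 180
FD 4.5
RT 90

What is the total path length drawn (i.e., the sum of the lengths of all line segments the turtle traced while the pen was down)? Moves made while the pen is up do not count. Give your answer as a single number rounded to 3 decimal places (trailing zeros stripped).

Executing turtle program step by step:
Start: pos=(6,0), heading=270, pen down
FD 14: (6,0) -> (6,-14) [heading=270, draw]
FD 6.2: (6,-14) -> (6,-20.2) [heading=270, draw]
FD 2.9: (6,-20.2) -> (6,-23.1) [heading=270, draw]
RT 90: heading 270 -> 180
FD 6.3: (6,-23.1) -> (-0.3,-23.1) [heading=180, draw]
FD 12.2: (-0.3,-23.1) -> (-12.5,-23.1) [heading=180, draw]
LT 180: heading 180 -> 0
FD 11.8: (-12.5,-23.1) -> (-0.7,-23.1) [heading=0, draw]
RT 301: heading 0 -> 59
RT 180: heading 59 -> 239
FD 4.5: (-0.7,-23.1) -> (-3.018,-26.957) [heading=239, draw]
RT 90: heading 239 -> 149
Final: pos=(-3.018,-26.957), heading=149, 7 segment(s) drawn

Segment lengths:
  seg 1: (6,0) -> (6,-14), length = 14
  seg 2: (6,-14) -> (6,-20.2), length = 6.2
  seg 3: (6,-20.2) -> (6,-23.1), length = 2.9
  seg 4: (6,-23.1) -> (-0.3,-23.1), length = 6.3
  seg 5: (-0.3,-23.1) -> (-12.5,-23.1), length = 12.2
  seg 6: (-12.5,-23.1) -> (-0.7,-23.1), length = 11.8
  seg 7: (-0.7,-23.1) -> (-3.018,-26.957), length = 4.5
Total = 57.9

Answer: 57.9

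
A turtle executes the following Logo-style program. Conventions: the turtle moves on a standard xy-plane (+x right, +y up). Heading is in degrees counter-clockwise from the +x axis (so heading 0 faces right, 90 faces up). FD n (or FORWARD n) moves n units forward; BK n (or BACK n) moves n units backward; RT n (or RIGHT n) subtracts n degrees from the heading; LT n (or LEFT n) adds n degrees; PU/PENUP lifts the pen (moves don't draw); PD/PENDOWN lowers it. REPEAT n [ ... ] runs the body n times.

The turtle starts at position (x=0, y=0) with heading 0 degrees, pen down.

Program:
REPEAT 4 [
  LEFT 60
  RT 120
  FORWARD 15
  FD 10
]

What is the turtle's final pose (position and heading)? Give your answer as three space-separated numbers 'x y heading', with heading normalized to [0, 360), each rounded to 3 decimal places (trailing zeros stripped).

Executing turtle program step by step:
Start: pos=(0,0), heading=0, pen down
REPEAT 4 [
  -- iteration 1/4 --
  LT 60: heading 0 -> 60
  RT 120: heading 60 -> 300
  FD 15: (0,0) -> (7.5,-12.99) [heading=300, draw]
  FD 10: (7.5,-12.99) -> (12.5,-21.651) [heading=300, draw]
  -- iteration 2/4 --
  LT 60: heading 300 -> 0
  RT 120: heading 0 -> 240
  FD 15: (12.5,-21.651) -> (5,-34.641) [heading=240, draw]
  FD 10: (5,-34.641) -> (0,-43.301) [heading=240, draw]
  -- iteration 3/4 --
  LT 60: heading 240 -> 300
  RT 120: heading 300 -> 180
  FD 15: (0,-43.301) -> (-15,-43.301) [heading=180, draw]
  FD 10: (-15,-43.301) -> (-25,-43.301) [heading=180, draw]
  -- iteration 4/4 --
  LT 60: heading 180 -> 240
  RT 120: heading 240 -> 120
  FD 15: (-25,-43.301) -> (-32.5,-30.311) [heading=120, draw]
  FD 10: (-32.5,-30.311) -> (-37.5,-21.651) [heading=120, draw]
]
Final: pos=(-37.5,-21.651), heading=120, 8 segment(s) drawn

Answer: -37.5 -21.651 120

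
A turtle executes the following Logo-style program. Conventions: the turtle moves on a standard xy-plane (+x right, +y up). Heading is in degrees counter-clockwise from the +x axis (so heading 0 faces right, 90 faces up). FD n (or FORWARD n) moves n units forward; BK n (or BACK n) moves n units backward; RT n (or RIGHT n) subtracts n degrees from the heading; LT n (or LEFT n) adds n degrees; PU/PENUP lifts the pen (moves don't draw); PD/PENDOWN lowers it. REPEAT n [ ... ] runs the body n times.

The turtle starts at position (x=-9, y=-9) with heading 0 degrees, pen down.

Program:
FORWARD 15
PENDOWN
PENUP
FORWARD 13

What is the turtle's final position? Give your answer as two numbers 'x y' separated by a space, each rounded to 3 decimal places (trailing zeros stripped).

Answer: 19 -9

Derivation:
Executing turtle program step by step:
Start: pos=(-9,-9), heading=0, pen down
FD 15: (-9,-9) -> (6,-9) [heading=0, draw]
PD: pen down
PU: pen up
FD 13: (6,-9) -> (19,-9) [heading=0, move]
Final: pos=(19,-9), heading=0, 1 segment(s) drawn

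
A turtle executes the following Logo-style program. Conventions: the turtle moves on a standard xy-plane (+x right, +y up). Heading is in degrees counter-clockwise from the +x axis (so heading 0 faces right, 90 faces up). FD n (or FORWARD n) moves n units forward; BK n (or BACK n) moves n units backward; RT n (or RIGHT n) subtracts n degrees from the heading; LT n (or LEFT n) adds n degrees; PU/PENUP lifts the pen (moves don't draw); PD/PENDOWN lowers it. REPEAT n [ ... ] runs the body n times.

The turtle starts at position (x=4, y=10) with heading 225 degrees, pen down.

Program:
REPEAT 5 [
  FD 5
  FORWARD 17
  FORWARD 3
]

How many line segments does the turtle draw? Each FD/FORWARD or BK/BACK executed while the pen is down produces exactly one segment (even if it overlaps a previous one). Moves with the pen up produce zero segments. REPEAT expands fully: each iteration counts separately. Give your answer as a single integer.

Answer: 15

Derivation:
Executing turtle program step by step:
Start: pos=(4,10), heading=225, pen down
REPEAT 5 [
  -- iteration 1/5 --
  FD 5: (4,10) -> (0.464,6.464) [heading=225, draw]
  FD 17: (0.464,6.464) -> (-11.556,-5.556) [heading=225, draw]
  FD 3: (-11.556,-5.556) -> (-13.678,-7.678) [heading=225, draw]
  -- iteration 2/5 --
  FD 5: (-13.678,-7.678) -> (-17.213,-11.213) [heading=225, draw]
  FD 17: (-17.213,-11.213) -> (-29.234,-23.234) [heading=225, draw]
  FD 3: (-29.234,-23.234) -> (-31.355,-25.355) [heading=225, draw]
  -- iteration 3/5 --
  FD 5: (-31.355,-25.355) -> (-34.891,-28.891) [heading=225, draw]
  FD 17: (-34.891,-28.891) -> (-46.912,-40.912) [heading=225, draw]
  FD 3: (-46.912,-40.912) -> (-49.033,-43.033) [heading=225, draw]
  -- iteration 4/5 --
  FD 5: (-49.033,-43.033) -> (-52.569,-46.569) [heading=225, draw]
  FD 17: (-52.569,-46.569) -> (-64.589,-58.589) [heading=225, draw]
  FD 3: (-64.589,-58.589) -> (-66.711,-60.711) [heading=225, draw]
  -- iteration 5/5 --
  FD 5: (-66.711,-60.711) -> (-70.246,-64.246) [heading=225, draw]
  FD 17: (-70.246,-64.246) -> (-82.267,-76.267) [heading=225, draw]
  FD 3: (-82.267,-76.267) -> (-84.388,-78.388) [heading=225, draw]
]
Final: pos=(-84.388,-78.388), heading=225, 15 segment(s) drawn
Segments drawn: 15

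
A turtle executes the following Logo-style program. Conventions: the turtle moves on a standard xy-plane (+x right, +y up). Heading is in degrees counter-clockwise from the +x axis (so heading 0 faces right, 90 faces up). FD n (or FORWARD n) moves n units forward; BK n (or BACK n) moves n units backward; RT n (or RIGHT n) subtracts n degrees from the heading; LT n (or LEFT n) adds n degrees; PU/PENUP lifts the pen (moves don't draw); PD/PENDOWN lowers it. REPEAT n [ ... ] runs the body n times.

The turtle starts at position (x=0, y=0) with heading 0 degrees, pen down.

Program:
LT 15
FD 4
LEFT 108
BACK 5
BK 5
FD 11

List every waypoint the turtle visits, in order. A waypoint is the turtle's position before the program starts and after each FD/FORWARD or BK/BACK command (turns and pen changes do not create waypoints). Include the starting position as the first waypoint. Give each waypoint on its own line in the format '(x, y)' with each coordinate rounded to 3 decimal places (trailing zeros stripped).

Answer: (0, 0)
(3.864, 1.035)
(6.587, -3.158)
(9.31, -7.351)
(3.319, 1.874)

Derivation:
Executing turtle program step by step:
Start: pos=(0,0), heading=0, pen down
LT 15: heading 0 -> 15
FD 4: (0,0) -> (3.864,1.035) [heading=15, draw]
LT 108: heading 15 -> 123
BK 5: (3.864,1.035) -> (6.587,-3.158) [heading=123, draw]
BK 5: (6.587,-3.158) -> (9.31,-7.351) [heading=123, draw]
FD 11: (9.31,-7.351) -> (3.319,1.874) [heading=123, draw]
Final: pos=(3.319,1.874), heading=123, 4 segment(s) drawn
Waypoints (5 total):
(0, 0)
(3.864, 1.035)
(6.587, -3.158)
(9.31, -7.351)
(3.319, 1.874)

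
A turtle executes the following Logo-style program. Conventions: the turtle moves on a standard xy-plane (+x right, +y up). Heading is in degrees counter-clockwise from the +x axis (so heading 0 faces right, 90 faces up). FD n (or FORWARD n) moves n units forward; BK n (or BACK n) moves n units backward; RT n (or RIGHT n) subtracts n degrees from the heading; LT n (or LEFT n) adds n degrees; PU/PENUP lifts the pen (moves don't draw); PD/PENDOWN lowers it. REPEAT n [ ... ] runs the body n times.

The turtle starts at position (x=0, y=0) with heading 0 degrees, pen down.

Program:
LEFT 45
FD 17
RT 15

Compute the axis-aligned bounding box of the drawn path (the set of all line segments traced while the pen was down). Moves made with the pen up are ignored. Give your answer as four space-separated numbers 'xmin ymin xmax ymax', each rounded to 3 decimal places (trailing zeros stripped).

Executing turtle program step by step:
Start: pos=(0,0), heading=0, pen down
LT 45: heading 0 -> 45
FD 17: (0,0) -> (12.021,12.021) [heading=45, draw]
RT 15: heading 45 -> 30
Final: pos=(12.021,12.021), heading=30, 1 segment(s) drawn

Segment endpoints: x in {0, 12.021}, y in {0, 12.021}
xmin=0, ymin=0, xmax=12.021, ymax=12.021

Answer: 0 0 12.021 12.021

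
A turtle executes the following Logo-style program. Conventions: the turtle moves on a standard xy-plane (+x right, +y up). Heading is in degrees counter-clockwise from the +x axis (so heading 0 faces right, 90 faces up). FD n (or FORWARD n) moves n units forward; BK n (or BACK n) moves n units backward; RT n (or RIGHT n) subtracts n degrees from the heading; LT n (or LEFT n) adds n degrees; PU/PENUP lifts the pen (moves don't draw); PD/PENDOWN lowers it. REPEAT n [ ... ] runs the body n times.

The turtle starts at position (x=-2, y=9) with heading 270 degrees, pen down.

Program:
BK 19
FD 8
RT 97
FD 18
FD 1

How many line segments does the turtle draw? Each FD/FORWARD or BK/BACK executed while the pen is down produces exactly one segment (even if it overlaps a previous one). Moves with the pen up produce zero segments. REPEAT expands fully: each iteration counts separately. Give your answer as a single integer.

Executing turtle program step by step:
Start: pos=(-2,9), heading=270, pen down
BK 19: (-2,9) -> (-2,28) [heading=270, draw]
FD 8: (-2,28) -> (-2,20) [heading=270, draw]
RT 97: heading 270 -> 173
FD 18: (-2,20) -> (-19.866,22.194) [heading=173, draw]
FD 1: (-19.866,22.194) -> (-20.858,22.316) [heading=173, draw]
Final: pos=(-20.858,22.316), heading=173, 4 segment(s) drawn
Segments drawn: 4

Answer: 4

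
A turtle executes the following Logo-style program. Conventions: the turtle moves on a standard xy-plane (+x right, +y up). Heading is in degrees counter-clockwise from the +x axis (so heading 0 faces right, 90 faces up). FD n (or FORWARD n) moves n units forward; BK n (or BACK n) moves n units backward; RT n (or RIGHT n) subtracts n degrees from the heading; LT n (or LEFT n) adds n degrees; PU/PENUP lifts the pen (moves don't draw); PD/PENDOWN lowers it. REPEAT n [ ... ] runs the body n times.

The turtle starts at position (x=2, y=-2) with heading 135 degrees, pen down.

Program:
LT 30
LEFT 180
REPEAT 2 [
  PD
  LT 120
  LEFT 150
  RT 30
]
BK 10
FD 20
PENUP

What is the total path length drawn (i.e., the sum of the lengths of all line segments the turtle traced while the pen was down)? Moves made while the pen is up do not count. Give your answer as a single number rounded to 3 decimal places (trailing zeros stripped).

Executing turtle program step by step:
Start: pos=(2,-2), heading=135, pen down
LT 30: heading 135 -> 165
LT 180: heading 165 -> 345
REPEAT 2 [
  -- iteration 1/2 --
  PD: pen down
  LT 120: heading 345 -> 105
  LT 150: heading 105 -> 255
  RT 30: heading 255 -> 225
  -- iteration 2/2 --
  PD: pen down
  LT 120: heading 225 -> 345
  LT 150: heading 345 -> 135
  RT 30: heading 135 -> 105
]
BK 10: (2,-2) -> (4.588,-11.659) [heading=105, draw]
FD 20: (4.588,-11.659) -> (-0.588,7.659) [heading=105, draw]
PU: pen up
Final: pos=(-0.588,7.659), heading=105, 2 segment(s) drawn

Segment lengths:
  seg 1: (2,-2) -> (4.588,-11.659), length = 10
  seg 2: (4.588,-11.659) -> (-0.588,7.659), length = 20
Total = 30

Answer: 30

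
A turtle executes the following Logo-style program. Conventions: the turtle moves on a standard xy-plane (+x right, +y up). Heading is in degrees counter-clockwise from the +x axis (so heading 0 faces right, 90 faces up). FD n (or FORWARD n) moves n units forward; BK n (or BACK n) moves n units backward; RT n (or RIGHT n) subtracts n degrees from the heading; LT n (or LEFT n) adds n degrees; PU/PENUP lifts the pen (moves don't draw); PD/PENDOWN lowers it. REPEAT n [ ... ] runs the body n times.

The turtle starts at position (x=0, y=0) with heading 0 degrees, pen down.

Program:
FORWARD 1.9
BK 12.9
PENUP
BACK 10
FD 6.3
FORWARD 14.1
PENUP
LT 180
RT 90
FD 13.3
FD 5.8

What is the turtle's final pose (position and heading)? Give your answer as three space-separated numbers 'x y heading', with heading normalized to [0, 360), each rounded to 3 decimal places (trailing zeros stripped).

Executing turtle program step by step:
Start: pos=(0,0), heading=0, pen down
FD 1.9: (0,0) -> (1.9,0) [heading=0, draw]
BK 12.9: (1.9,0) -> (-11,0) [heading=0, draw]
PU: pen up
BK 10: (-11,0) -> (-21,0) [heading=0, move]
FD 6.3: (-21,0) -> (-14.7,0) [heading=0, move]
FD 14.1: (-14.7,0) -> (-0.6,0) [heading=0, move]
PU: pen up
LT 180: heading 0 -> 180
RT 90: heading 180 -> 90
FD 13.3: (-0.6,0) -> (-0.6,13.3) [heading=90, move]
FD 5.8: (-0.6,13.3) -> (-0.6,19.1) [heading=90, move]
Final: pos=(-0.6,19.1), heading=90, 2 segment(s) drawn

Answer: -0.6 19.1 90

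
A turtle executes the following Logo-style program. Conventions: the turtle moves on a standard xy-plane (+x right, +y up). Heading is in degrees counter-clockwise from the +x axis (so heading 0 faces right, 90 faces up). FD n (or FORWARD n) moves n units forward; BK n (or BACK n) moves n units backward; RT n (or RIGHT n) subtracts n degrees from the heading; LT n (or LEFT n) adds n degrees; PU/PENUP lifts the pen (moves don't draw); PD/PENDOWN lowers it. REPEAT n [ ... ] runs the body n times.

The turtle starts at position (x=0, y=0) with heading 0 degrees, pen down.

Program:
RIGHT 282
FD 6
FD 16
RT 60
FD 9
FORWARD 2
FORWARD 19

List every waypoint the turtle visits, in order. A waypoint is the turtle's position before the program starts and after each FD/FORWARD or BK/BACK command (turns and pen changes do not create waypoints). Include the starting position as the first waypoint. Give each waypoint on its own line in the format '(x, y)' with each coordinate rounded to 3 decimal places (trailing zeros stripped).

Executing turtle program step by step:
Start: pos=(0,0), heading=0, pen down
RT 282: heading 0 -> 78
FD 6: (0,0) -> (1.247,5.869) [heading=78, draw]
FD 16: (1.247,5.869) -> (4.574,21.519) [heading=78, draw]
RT 60: heading 78 -> 18
FD 9: (4.574,21.519) -> (13.134,24.3) [heading=18, draw]
FD 2: (13.134,24.3) -> (15.036,24.918) [heading=18, draw]
FD 19: (15.036,24.918) -> (33.106,30.79) [heading=18, draw]
Final: pos=(33.106,30.79), heading=18, 5 segment(s) drawn
Waypoints (6 total):
(0, 0)
(1.247, 5.869)
(4.574, 21.519)
(13.134, 24.3)
(15.036, 24.918)
(33.106, 30.79)

Answer: (0, 0)
(1.247, 5.869)
(4.574, 21.519)
(13.134, 24.3)
(15.036, 24.918)
(33.106, 30.79)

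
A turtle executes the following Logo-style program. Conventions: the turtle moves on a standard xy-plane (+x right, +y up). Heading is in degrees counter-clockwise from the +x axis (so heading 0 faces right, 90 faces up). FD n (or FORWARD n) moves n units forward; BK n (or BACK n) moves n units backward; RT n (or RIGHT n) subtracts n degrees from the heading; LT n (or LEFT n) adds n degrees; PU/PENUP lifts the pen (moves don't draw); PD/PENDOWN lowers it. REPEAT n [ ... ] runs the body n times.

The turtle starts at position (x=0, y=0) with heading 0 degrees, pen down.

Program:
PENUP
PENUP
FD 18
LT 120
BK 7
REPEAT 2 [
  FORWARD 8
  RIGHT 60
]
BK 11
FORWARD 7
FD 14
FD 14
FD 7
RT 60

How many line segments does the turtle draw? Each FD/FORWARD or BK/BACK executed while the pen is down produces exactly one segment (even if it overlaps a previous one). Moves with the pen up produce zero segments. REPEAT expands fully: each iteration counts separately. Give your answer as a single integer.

Answer: 0

Derivation:
Executing turtle program step by step:
Start: pos=(0,0), heading=0, pen down
PU: pen up
PU: pen up
FD 18: (0,0) -> (18,0) [heading=0, move]
LT 120: heading 0 -> 120
BK 7: (18,0) -> (21.5,-6.062) [heading=120, move]
REPEAT 2 [
  -- iteration 1/2 --
  FD 8: (21.5,-6.062) -> (17.5,0.866) [heading=120, move]
  RT 60: heading 120 -> 60
  -- iteration 2/2 --
  FD 8: (17.5,0.866) -> (21.5,7.794) [heading=60, move]
  RT 60: heading 60 -> 0
]
BK 11: (21.5,7.794) -> (10.5,7.794) [heading=0, move]
FD 7: (10.5,7.794) -> (17.5,7.794) [heading=0, move]
FD 14: (17.5,7.794) -> (31.5,7.794) [heading=0, move]
FD 14: (31.5,7.794) -> (45.5,7.794) [heading=0, move]
FD 7: (45.5,7.794) -> (52.5,7.794) [heading=0, move]
RT 60: heading 0 -> 300
Final: pos=(52.5,7.794), heading=300, 0 segment(s) drawn
Segments drawn: 0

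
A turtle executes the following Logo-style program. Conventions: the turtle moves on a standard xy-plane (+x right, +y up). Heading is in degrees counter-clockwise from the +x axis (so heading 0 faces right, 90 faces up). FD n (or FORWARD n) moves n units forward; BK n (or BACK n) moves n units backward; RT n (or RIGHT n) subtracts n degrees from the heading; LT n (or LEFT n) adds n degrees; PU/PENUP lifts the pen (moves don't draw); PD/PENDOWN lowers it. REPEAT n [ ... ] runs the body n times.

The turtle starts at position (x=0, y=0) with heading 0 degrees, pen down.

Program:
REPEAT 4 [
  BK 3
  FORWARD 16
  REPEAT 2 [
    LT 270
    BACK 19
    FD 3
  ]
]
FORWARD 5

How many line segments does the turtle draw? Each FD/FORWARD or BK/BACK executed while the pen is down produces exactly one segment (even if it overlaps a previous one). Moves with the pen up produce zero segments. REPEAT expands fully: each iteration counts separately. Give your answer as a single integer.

Executing turtle program step by step:
Start: pos=(0,0), heading=0, pen down
REPEAT 4 [
  -- iteration 1/4 --
  BK 3: (0,0) -> (-3,0) [heading=0, draw]
  FD 16: (-3,0) -> (13,0) [heading=0, draw]
  REPEAT 2 [
    -- iteration 1/2 --
    LT 270: heading 0 -> 270
    BK 19: (13,0) -> (13,19) [heading=270, draw]
    FD 3: (13,19) -> (13,16) [heading=270, draw]
    -- iteration 2/2 --
    LT 270: heading 270 -> 180
    BK 19: (13,16) -> (32,16) [heading=180, draw]
    FD 3: (32,16) -> (29,16) [heading=180, draw]
  ]
  -- iteration 2/4 --
  BK 3: (29,16) -> (32,16) [heading=180, draw]
  FD 16: (32,16) -> (16,16) [heading=180, draw]
  REPEAT 2 [
    -- iteration 1/2 --
    LT 270: heading 180 -> 90
    BK 19: (16,16) -> (16,-3) [heading=90, draw]
    FD 3: (16,-3) -> (16,0) [heading=90, draw]
    -- iteration 2/2 --
    LT 270: heading 90 -> 0
    BK 19: (16,0) -> (-3,0) [heading=0, draw]
    FD 3: (-3,0) -> (0,0) [heading=0, draw]
  ]
  -- iteration 3/4 --
  BK 3: (0,0) -> (-3,0) [heading=0, draw]
  FD 16: (-3,0) -> (13,0) [heading=0, draw]
  REPEAT 2 [
    -- iteration 1/2 --
    LT 270: heading 0 -> 270
    BK 19: (13,0) -> (13,19) [heading=270, draw]
    FD 3: (13,19) -> (13,16) [heading=270, draw]
    -- iteration 2/2 --
    LT 270: heading 270 -> 180
    BK 19: (13,16) -> (32,16) [heading=180, draw]
    FD 3: (32,16) -> (29,16) [heading=180, draw]
  ]
  -- iteration 4/4 --
  BK 3: (29,16) -> (32,16) [heading=180, draw]
  FD 16: (32,16) -> (16,16) [heading=180, draw]
  REPEAT 2 [
    -- iteration 1/2 --
    LT 270: heading 180 -> 90
    BK 19: (16,16) -> (16,-3) [heading=90, draw]
    FD 3: (16,-3) -> (16,0) [heading=90, draw]
    -- iteration 2/2 --
    LT 270: heading 90 -> 0
    BK 19: (16,0) -> (-3,0) [heading=0, draw]
    FD 3: (-3,0) -> (0,0) [heading=0, draw]
  ]
]
FD 5: (0,0) -> (5,0) [heading=0, draw]
Final: pos=(5,0), heading=0, 25 segment(s) drawn
Segments drawn: 25

Answer: 25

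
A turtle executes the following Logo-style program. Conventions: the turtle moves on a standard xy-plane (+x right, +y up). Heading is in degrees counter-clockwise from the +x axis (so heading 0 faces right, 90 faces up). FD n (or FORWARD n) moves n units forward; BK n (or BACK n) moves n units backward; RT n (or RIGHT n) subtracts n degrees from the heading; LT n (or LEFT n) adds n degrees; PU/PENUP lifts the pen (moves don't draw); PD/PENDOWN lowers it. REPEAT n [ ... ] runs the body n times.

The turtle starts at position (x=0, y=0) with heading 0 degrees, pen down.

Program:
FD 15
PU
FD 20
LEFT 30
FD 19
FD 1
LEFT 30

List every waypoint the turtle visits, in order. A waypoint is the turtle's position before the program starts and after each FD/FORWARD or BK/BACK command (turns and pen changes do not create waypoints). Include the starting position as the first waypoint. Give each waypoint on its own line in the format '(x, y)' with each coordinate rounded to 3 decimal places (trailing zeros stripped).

Answer: (0, 0)
(15, 0)
(35, 0)
(51.454, 9.5)
(52.321, 10)

Derivation:
Executing turtle program step by step:
Start: pos=(0,0), heading=0, pen down
FD 15: (0,0) -> (15,0) [heading=0, draw]
PU: pen up
FD 20: (15,0) -> (35,0) [heading=0, move]
LT 30: heading 0 -> 30
FD 19: (35,0) -> (51.454,9.5) [heading=30, move]
FD 1: (51.454,9.5) -> (52.321,10) [heading=30, move]
LT 30: heading 30 -> 60
Final: pos=(52.321,10), heading=60, 1 segment(s) drawn
Waypoints (5 total):
(0, 0)
(15, 0)
(35, 0)
(51.454, 9.5)
(52.321, 10)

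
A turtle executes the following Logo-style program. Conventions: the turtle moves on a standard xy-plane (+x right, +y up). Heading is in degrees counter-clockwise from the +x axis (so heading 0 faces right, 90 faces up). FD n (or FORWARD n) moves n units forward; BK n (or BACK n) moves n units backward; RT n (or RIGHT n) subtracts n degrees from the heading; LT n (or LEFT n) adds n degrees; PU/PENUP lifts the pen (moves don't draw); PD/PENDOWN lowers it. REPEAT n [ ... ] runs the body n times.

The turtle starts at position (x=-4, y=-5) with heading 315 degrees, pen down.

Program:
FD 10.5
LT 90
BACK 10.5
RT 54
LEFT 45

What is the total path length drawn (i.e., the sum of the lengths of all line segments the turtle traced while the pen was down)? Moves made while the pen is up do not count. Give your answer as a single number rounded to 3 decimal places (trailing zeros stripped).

Answer: 21

Derivation:
Executing turtle program step by step:
Start: pos=(-4,-5), heading=315, pen down
FD 10.5: (-4,-5) -> (3.425,-12.425) [heading=315, draw]
LT 90: heading 315 -> 45
BK 10.5: (3.425,-12.425) -> (-4,-19.849) [heading=45, draw]
RT 54: heading 45 -> 351
LT 45: heading 351 -> 36
Final: pos=(-4,-19.849), heading=36, 2 segment(s) drawn

Segment lengths:
  seg 1: (-4,-5) -> (3.425,-12.425), length = 10.5
  seg 2: (3.425,-12.425) -> (-4,-19.849), length = 10.5
Total = 21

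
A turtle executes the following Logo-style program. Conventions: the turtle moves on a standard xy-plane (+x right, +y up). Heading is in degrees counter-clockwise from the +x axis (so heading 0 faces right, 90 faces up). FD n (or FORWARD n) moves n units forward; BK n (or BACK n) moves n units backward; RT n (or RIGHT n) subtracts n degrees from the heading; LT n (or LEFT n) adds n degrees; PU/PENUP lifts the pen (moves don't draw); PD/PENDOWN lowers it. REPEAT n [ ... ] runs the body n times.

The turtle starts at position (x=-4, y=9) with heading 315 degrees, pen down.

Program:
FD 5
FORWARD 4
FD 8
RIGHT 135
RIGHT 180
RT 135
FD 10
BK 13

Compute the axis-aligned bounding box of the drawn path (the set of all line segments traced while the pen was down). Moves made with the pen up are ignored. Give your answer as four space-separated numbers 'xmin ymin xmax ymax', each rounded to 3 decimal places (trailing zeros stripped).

Executing turtle program step by step:
Start: pos=(-4,9), heading=315, pen down
FD 5: (-4,9) -> (-0.464,5.464) [heading=315, draw]
FD 4: (-0.464,5.464) -> (2.364,2.636) [heading=315, draw]
FD 8: (2.364,2.636) -> (8.021,-3.021) [heading=315, draw]
RT 135: heading 315 -> 180
RT 180: heading 180 -> 0
RT 135: heading 0 -> 225
FD 10: (8.021,-3.021) -> (0.95,-10.092) [heading=225, draw]
BK 13: (0.95,-10.092) -> (10.142,-0.899) [heading=225, draw]
Final: pos=(10.142,-0.899), heading=225, 5 segment(s) drawn

Segment endpoints: x in {-4, -0.464, 0.95, 2.364, 8.021, 10.142}, y in {-10.092, -3.021, -0.899, 2.636, 5.464, 9}
xmin=-4, ymin=-10.092, xmax=10.142, ymax=9

Answer: -4 -10.092 10.142 9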